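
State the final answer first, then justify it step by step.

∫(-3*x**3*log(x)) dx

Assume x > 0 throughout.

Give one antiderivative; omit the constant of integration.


The answer is -3*x**4*log(x)/4 + 3*x**4/16.
Step 1. Integrate ∫(-3*x**3*log(x)) dx by parts with u = log(x), dv = (-3*x**3) dx, so v = -3*x**4/4 [assuming x > 0]: now -3*x**4*log(x)/4 + ∫(3*x**3/4) dx.
Step 2. Evaluate the standard form: now -3*x**4*log(x)/4 + 3*x**4/16.
Answer: -3*x**4*log(x)/4 + 3*x**4/16.


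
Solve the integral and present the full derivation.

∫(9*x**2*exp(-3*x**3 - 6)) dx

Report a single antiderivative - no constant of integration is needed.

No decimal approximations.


Step 1. Substitute u = x**3 + 2, turning ∫(9*x**2*exp(-3*x**3 - 6)) dx into ∫(3*exp(-3*u)) du: now ∫(3*exp(-3*u)) du.
Step 2. Evaluate the standard form: now -exp(-3*u).
Step 3. Substitute back u = x**3 + 2: now -exp(-3*x**3 - 6).
Answer: -exp(-3*x**3 - 6).


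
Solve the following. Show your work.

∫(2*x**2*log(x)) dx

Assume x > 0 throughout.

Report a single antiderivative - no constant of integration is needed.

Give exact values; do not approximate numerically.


Step 1. Integrate ∫(2*x**2*log(x)) dx by parts with u = log(x), dv = (2*x**2) dx, so v = 2*x**3/3 [assuming x > 0]: now 2*x**3*log(x)/3 + ∫(-2*x**2/3) dx.
Step 2. Evaluate the standard form: now 2*x**3*log(x)/3 - 2*x**3/9.
Answer: 2*x**3*log(x)/3 - 2*x**3/9.


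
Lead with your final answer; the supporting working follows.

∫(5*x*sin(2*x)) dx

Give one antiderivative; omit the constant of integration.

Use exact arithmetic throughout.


The answer is -5*x*cos(2*x)/2 + 5*sin(2*x)/4.
Step 1. Integrate ∫(5*x*sin(2*x)) dx by parts with u = x, dv = (5*sin(2*x)) dx, so v = -5*cos(2*x)/2: now -5*x*cos(2*x)/2 + ∫(5*cos(2*x)/2) dx.
Step 2. Evaluate the standard form: now -5*x*cos(2*x)/2 + 5*sin(2*x)/4.
Answer: -5*x*cos(2*x)/2 + 5*sin(2*x)/4.


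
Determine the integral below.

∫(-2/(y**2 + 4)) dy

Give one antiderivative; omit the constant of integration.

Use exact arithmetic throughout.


Answer: -atan(y/2).


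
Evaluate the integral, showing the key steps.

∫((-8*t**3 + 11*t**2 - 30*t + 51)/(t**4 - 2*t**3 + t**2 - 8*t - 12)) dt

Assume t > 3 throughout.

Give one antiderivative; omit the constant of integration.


Step 1. Decompose ∫((-8*t**3 + 11*t**2 - 30*t + 51)/(t**4 - 2*t**3 + t**2 - 8*t - 12)) dt by partial fractions, (-8*t**3 + 11*t**2 - 30*t + 51)/(t**4 - 2*t**3 + t**2 - 8*t - 12) = -1/(t**2 + 4) - 5/(t + 1) - 3/(t - 3): now ∫(-3/(t - 3)) dt + ∫(-5/(t + 1)) dt + ∫(-1/(t**2 + 4)) dt.
Step 2. Evaluate the standard form [assuming t > 3]: now -3*log(t - 3) + ∫(-5/(t + 1)) dt + ∫(-1/(t**2 + 4)) dt.
Step 3. Evaluate the standard form [assuming t > -1]: now -3*log(t - 3) - 5*log(t + 1) + ∫(-1/(t**2 + 4)) dt.
Step 4. Evaluate the standard form: now -3*log(t - 3) - 5*log(t + 1) - atan(t/2)/2.
Answer: -3*log(t - 3) - 5*log(t + 1) - atan(t/2)/2.


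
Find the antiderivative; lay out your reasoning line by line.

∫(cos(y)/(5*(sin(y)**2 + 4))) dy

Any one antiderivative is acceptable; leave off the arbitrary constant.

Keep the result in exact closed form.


Step 1. Substitute u = sin(y), turning ∫(cos(y)/(5*(sin(y)**2 + 4))) dy into ∫(1/(5*(u**2 + 4))) du: now ∫(1/(5*(u**2 + 4))) du.
Step 2. Evaluate the standard form: now atan(u/2)/10.
Step 3. Substitute back u = sin(y): now atan(sin(y)/2)/10.
Answer: atan(sin(y)/2)/10.


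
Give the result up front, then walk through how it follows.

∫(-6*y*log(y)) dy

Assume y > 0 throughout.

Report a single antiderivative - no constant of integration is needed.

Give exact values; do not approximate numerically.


The answer is -3*y**2*log(y) + 3*y**2/2.
Step 1. Integrate ∫(-6*y*log(y)) dy by parts with u = log(y), dv = (-6*y) dy, so v = -3*y**2 [assuming y > 0]: now -3*y**2*log(y) + ∫(3*y) dy.
Step 2. Evaluate the standard form: now -3*y**2*log(y) + 3*y**2/2.
Answer: -3*y**2*log(y) + 3*y**2/2.


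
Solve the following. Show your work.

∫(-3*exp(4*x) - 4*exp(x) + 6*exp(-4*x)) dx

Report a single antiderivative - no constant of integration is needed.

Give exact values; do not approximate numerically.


Step 1. Rewrite: now ∫(6*exp(-4*x)) dx + ∫(-4*exp(x)) dx + ∫(-3*exp(4*x)) dx.
Step 2. Evaluate the standard form: now -4*exp(x) + ∫(6*exp(-4*x)) dx + ∫(-3*exp(4*x)) dx.
Step 3. Evaluate the standard form: now -3*exp(4*x)/4 - 4*exp(x) + ∫(6*exp(-4*x)) dx.
Step 4. Evaluate the standard form: now -3*exp(4*x)/4 - 4*exp(x) - 3*exp(-4*x)/2.
Answer: -3*exp(4*x)/4 - 4*exp(x) - 3*exp(-4*x)/2.


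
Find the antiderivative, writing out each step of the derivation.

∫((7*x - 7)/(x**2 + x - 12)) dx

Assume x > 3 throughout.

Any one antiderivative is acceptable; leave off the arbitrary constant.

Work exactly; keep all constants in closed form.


Step 1. Decompose ∫((7*x - 7)/(x**2 + x - 12)) dx by partial fractions, (7*x - 7)/(x**2 + x - 12) = 5/(x + 4) + 2/(x - 3): now ∫(2/(x - 3)) dx + ∫(5/(x + 4)) dx.
Step 2. Evaluate the standard form [assuming x > 3]: now 2*log(x - 3) + ∫(5/(x + 4)) dx.
Step 3. Evaluate the standard form [assuming x > -4]: now 2*log(x - 3) + 5*log(x + 4).
Answer: 2*log(x - 3) + 5*log(x + 4).


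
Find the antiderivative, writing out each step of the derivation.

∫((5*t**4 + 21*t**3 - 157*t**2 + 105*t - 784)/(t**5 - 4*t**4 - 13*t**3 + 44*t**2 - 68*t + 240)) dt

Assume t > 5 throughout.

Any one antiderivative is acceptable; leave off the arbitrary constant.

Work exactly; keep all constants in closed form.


Step 1. Decompose ∫((5*t**4 + 21*t**3 - 157*t**2 + 105*t - 784)/(t**5 - 4*t**4 - 13*t**3 + 44*t**2 - 68*t + 240)) dt by partial fractions, (5*t**4 + 21*t**3 - 157*t**2 + 105*t - 784)/(t**5 - 4*t**4 - 13*t**3 + 44*t**2 - 68*t + 240) = -1/(t**2 + 4) - 3/(t + 4) + 5/(t - 3) + 3/(t - 5): now ∫(3/(t - 5)) dt + ∫(5/(t - 3)) dt + ∫(-3/(t + 4)) dt + ∫(-1/(t**2 + 4)) dt.
Step 2. Evaluate the standard form [assuming t > 5]: now 3*log(t - 5) + ∫(5/(t - 3)) dt + ∫(-3/(t + 4)) dt + ∫(-1/(t**2 + 4)) dt.
Step 3. Evaluate the standard form [assuming t > 3]: now 3*log(t - 5) + 5*log(t - 3) + ∫(-3/(t + 4)) dt + ∫(-1/(t**2 + 4)) dt.
Step 4. Evaluate the standard form [assuming t > -4]: now 3*log(t - 5) + 5*log(t - 3) - 3*log(t + 4) + ∫(-1/(t**2 + 4)) dt.
Step 5. Evaluate the standard form: now 3*log(t - 5) + 5*log(t - 3) - 3*log(t + 4) - atan(t/2)/2.
Answer: 3*log(t - 5) + 5*log(t - 3) - 3*log(t + 4) - atan(t/2)/2.


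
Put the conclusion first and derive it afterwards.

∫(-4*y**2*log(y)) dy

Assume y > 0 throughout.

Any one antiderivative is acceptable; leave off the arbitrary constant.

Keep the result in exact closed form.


The answer is -4*y**3*log(y)/3 + 4*y**3/9.
Step 1. Integrate ∫(-4*y**2*log(y)) dy by parts with u = log(y), dv = (-4*y**2) dy, so v = -4*y**3/3 [assuming y > 0]: now -4*y**3*log(y)/3 + ∫(4*y**2/3) dy.
Step 2. Evaluate the standard form: now -4*y**3*log(y)/3 + 4*y**3/9.
Answer: -4*y**3*log(y)/3 + 4*y**3/9.


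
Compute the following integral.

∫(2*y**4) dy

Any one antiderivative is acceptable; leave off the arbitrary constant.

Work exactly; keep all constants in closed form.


Answer: 2*y**5/5.


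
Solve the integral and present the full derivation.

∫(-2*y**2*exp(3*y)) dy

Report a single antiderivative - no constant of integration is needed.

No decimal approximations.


Step 1. Integrate ∫(-2*y**2*exp(3*y)) dy by parts with u = y**2, dv = (-2*exp(3*y)) dy, so v = -2*exp(3*y)/3: now -2*y**2*exp(3*y)/3 + ∫(4*y*exp(3*y)/3) dy.
Step 2. Integrate ∫(4*y*exp(3*y)/3) dy by parts with u = y, dv = (4*exp(3*y)/3) dy, so v = 4*exp(3*y)/9: now -2*y**2*exp(3*y)/3 + 4*y*exp(3*y)/9 + ∫(-4*exp(3*y)/9) dy.
Step 3. Evaluate the standard form: now -2*y**2*exp(3*y)/3 + 4*y*exp(3*y)/9 - 4*exp(3*y)/27.
Answer: -2*y**2*exp(3*y)/3 + 4*y*exp(3*y)/9 - 4*exp(3*y)/27.


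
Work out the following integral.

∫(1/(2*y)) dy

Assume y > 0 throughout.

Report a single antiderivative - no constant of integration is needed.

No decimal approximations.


Answer: log(y)/2.


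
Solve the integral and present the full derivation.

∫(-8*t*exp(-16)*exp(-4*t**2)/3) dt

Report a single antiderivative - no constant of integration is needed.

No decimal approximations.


Step 1. Substitute u = t**2 + 4, turning ∫(-8*t*exp(-16)*exp(-4*t**2)/3) dt into ∫(-4*exp(-4*u)/3) du: now ∫(-4*exp(-4*u)/3) du.
Step 2. Evaluate the standard form: now exp(-4*u)/3.
Step 3. Substitute back u = t**2 + 4: now exp(-4*t**2 - 16)/3.
Answer: exp(-4*t**2 - 16)/3.


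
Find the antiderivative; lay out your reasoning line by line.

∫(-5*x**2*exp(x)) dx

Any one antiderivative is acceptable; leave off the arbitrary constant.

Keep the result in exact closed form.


Step 1. Integrate ∫(-5*x**2*exp(x)) dx by parts with u = x**2, dv = (-5*exp(x)) dx, so v = -5*exp(x): now -5*x**2*exp(x) + ∫(10*x*exp(x)) dx.
Step 2. Integrate ∫(10*x*exp(x)) dx by parts with u = x, dv = (10*exp(x)) dx, so v = 10*exp(x): now -5*x**2*exp(x) + 10*x*exp(x) + ∫(-10*exp(x)) dx.
Step 3. Evaluate the standard form: now -5*x**2*exp(x) + 10*x*exp(x) - 10*exp(x).
Answer: -5*x**2*exp(x) + 10*x*exp(x) - 10*exp(x).


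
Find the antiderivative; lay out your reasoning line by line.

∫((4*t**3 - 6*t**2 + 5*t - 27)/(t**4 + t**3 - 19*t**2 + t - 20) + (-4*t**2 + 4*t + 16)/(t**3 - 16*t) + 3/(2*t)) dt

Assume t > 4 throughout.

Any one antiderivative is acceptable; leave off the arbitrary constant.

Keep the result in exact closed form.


Step 1. Rewrite: now ∫(3/(2*t)) dt + ∫((-4*t**2 + 4*t + 16)/(t**3 - 16*t)) dt + ∫((4*t**3 - 6*t**2 + 5*t - 27)/(t**4 + t**3 - 19*t**2 + t - 20)) dt.
Step 2. Evaluate the standard form [assuming t > 0]: now 3*log(t)/2 + ∫((-4*t**2 + 4*t + 16)/(t**3 - 16*t)) dt + ∫((4*t**3 - 6*t**2 + 5*t - 27)/(t**4 + t**3 - 19*t**2 + t - 20)) dt.
Step 3. Decompose ∫((4*t**3 - 6*t**2 + 5*t - 27)/(t**4 + t**3 - 19*t**2 + t - 20)) dt by partial fractions, (4*t**3 - 6*t**2 + 5*t - 27)/(t**4 + t**3 - 19*t**2 + t - 20) = 1/(t**2 + 1) + 3/(t + 5) + 1/(t - 4): now 3*log(t)/2 + ∫((-4*t**2 + 4*t + 16)/(t**3 - 16*t)) dt + ∫(1/(t - 4)) dt + ∫(3/(t + 5)) dt + ∫(1/(t**2 + 1)) dt.
Step 4. Evaluate the standard form [assuming t > 4]: now 3*log(t)/2 + log(t - 4) + ∫((-4*t**2 + 4*t + 16)/(t**3 - 16*t)) dt + ∫(3/(t + 5)) dt + ∫(1/(t**2 + 1)) dt.
Step 5. Evaluate the standard form [assuming t > -5]: now 3*log(t)/2 + log(t - 4) + 3*log(t + 5) + ∫((-4*t**2 + 4*t + 16)/(t**3 - 16*t)) dt + ∫(1/(t**2 + 1)) dt.
Step 6. Evaluate the standard form: now 3*log(t)/2 + log(t - 4) + 3*log(t + 5) + atan(t) + ∫((-4*t**2 + 4*t + 16)/(t**3 - 16*t)) dt.
Step 7. Decompose ∫((-4*t**2 + 4*t + 16)/(t**3 - 16*t)) dt by partial fractions, (-4*t**2 + 4*t + 16)/(t**3 - 16*t) = -2/(t + 4) - 1/(t - 4) - 1/t: now 3*log(t)/2 + log(t - 4) + 3*log(t + 5) + atan(t) + ∫(-1/t) dt + ∫(-1/(t - 4)) dt + ∫(-2/(t + 4)) dt.
Step 8. Evaluate the standard form [assuming t > -4]: now 3*log(t)/2 + log(t - 4) - 2*log(t + 4) + 3*log(t + 5) + atan(t) + ∫(-1/t) dt + ∫(-1/(t - 4)) dt.
Step 9. Evaluate the standard form [assuming t > 0]: now log(t)/2 + log(t - 4) - 2*log(t + 4) + 3*log(t + 5) + atan(t) + ∫(-1/(t - 4)) dt.
Step 10. Evaluate the standard form [assuming t > 4]: now log(t)/2 - 2*log(t + 4) + 3*log(t + 5) + atan(t).
Answer: log(t)/2 - 2*log(t + 4) + 3*log(t + 5) + atan(t).


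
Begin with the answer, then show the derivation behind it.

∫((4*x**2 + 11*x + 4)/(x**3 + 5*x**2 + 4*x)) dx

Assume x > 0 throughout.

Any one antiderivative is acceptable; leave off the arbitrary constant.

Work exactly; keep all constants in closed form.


The answer is log(x) + log(x + 1) + 2*log(x + 4).
Step 1. Decompose ∫((4*x**2 + 11*x + 4)/(x**3 + 5*x**2 + 4*x)) dx by partial fractions, (4*x**2 + 11*x + 4)/(x**3 + 5*x**2 + 4*x) = 2/(x + 4) + 1/(x + 1) + 1/x: now ∫(1/x) dx + ∫(1/(x + 1)) dx + ∫(2/(x + 4)) dx.
Step 2. Evaluate the standard form [assuming x > 0]: now log(x) + ∫(1/(x + 1)) dx + ∫(2/(x + 4)) dx.
Step 3. Evaluate the standard form [assuming x > -4]: now log(x) + 2*log(x + 4) + ∫(1/(x + 1)) dx.
Step 4. Evaluate the standard form [assuming x > -1]: now log(x) + log(x + 1) + 2*log(x + 4).
Answer: log(x) + log(x + 1) + 2*log(x + 4).


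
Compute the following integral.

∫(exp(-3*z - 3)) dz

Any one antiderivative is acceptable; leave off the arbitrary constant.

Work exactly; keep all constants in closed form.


Answer: -exp(-3*z - 3)/3.


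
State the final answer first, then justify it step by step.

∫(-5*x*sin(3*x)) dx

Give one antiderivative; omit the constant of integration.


The answer is 5*x*cos(3*x)/3 - 5*sin(3*x)/9.
Step 1. Integrate ∫(-5*x*sin(3*x)) dx by parts with u = x, dv = (-5*sin(3*x)) dx, so v = 5*cos(3*x)/3: now 5*x*cos(3*x)/3 + ∫(-5*cos(3*x)/3) dx.
Step 2. Evaluate the standard form: now 5*x*cos(3*x)/3 - 5*sin(3*x)/9.
Answer: 5*x*cos(3*x)/3 - 5*sin(3*x)/9.


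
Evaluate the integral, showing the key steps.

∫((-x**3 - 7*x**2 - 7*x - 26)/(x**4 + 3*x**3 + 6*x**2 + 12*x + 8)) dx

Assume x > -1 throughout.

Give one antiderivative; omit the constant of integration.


Step 1. Decompose ∫((-x**3 - 7*x**2 - 7*x - 26)/(x**4 + 3*x**3 + 6*x**2 + 12*x + 8)) dx by partial fractions, (-x**3 - 7*x**2 - 7*x - 26)/(x**4 + 3*x**3 + 6*x**2 + 12*x + 8) = -1/(x**2 + 4) + 4/(x + 2) - 5/(x + 1): now ∫(-5/(x + 1)) dx + ∫(4/(x + 2)) dx + ∫(-1/(x**2 + 4)) dx.
Step 2. Evaluate the standard form [assuming x > -1]: now -5*log(x + 1) + ∫(4/(x + 2)) dx + ∫(-1/(x**2 + 4)) dx.
Step 3. Evaluate the standard form [assuming x > -2]: now -5*log(x + 1) + 4*log(x + 2) + ∫(-1/(x**2 + 4)) dx.
Step 4. Evaluate the standard form: now -5*log(x + 1) + 4*log(x + 2) - atan(x/2)/2.
Answer: -5*log(x + 1) + 4*log(x + 2) - atan(x/2)/2.


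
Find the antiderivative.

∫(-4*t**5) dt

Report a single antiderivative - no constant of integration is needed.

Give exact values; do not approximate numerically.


Answer: -2*t**6/3.


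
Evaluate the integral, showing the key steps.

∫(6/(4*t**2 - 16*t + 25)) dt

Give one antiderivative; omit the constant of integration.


Step 1. Substitute u = 2*t - 4, turning ∫(6/(4*t**2 - 16*t + 25)) dt into ∫(3/(u**2 + 9)) du: now ∫(3/(u**2 + 9)) du.
Step 2. Evaluate the standard form: now atan(u/3).
Step 3. Substitute back u = 2*t - 4: now atan(2*t/3 - 4/3).
Answer: atan(2*t/3 - 4/3).


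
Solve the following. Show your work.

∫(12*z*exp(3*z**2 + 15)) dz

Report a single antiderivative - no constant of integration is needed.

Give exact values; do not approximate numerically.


Step 1. Substitute u = z**2 + 5, turning ∫(12*z*exp(3*z**2 + 15)) dz into ∫(6*exp(3*u)) du: now ∫(6*exp(3*u)) du.
Step 2. Evaluate the standard form: now 2*exp(3*u).
Step 3. Substitute back u = z**2 + 5: now 2*exp(3*z**2 + 15).
Answer: 2*exp(3*z**2 + 15).


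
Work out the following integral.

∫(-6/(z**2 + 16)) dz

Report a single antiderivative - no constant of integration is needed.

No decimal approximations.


Answer: -3*atan(z/4)/2.


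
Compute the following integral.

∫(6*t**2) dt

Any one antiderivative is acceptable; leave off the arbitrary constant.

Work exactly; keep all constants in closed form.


Answer: 2*t**3.


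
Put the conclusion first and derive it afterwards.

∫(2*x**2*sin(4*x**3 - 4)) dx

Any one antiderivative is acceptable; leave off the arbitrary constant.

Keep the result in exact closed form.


The answer is -cos(4*x**3 - 4)/6.
Step 1. Substitute u = x**3 - 1, turning ∫(2*x**2*sin(4*x**3 - 4)) dx into ∫(2*sin(4*u)/3) du: now ∫(2*sin(4*u)/3) du.
Step 2. Evaluate the standard form: now -cos(4*u)/6.
Step 3. Substitute back u = x**3 - 1: now -cos(4*x**3 - 4)/6.
Answer: -cos(4*x**3 - 4)/6.


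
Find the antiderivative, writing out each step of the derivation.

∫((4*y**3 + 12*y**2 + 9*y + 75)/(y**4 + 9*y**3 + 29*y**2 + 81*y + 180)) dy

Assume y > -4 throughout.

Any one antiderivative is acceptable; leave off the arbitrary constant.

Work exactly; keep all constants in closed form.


Step 1. Decompose ∫((4*y**3 + 12*y**2 + 9*y + 75)/(y**4 + 9*y**3 + 29*y**2 + 81*y + 180)) dy by partial fractions, (4*y**3 + 12*y**2 + 9*y + 75)/(y**4 + 9*y**3 + 29*y**2 + 81*y + 180) = -3/(y**2 + 9) + 5/(y + 5) - 1/(y + 4): now ∫(-1/(y + 4)) dy + ∫(5/(y + 5)) dy + ∫(-3/(y**2 + 9)) dy.
Step 2. Evaluate the standard form [assuming y > -5]: now 5*log(y + 5) + ∫(-1/(y + 4)) dy + ∫(-3/(y**2 + 9)) dy.
Step 3. Evaluate the standard form [assuming y > -4]: now -log(y + 4) + 5*log(y + 5) + ∫(-3/(y**2 + 9)) dy.
Step 4. Evaluate the standard form: now -log(y + 4) + 5*log(y + 5) - atan(y/3).
Answer: -log(y + 4) + 5*log(y + 5) - atan(y/3).


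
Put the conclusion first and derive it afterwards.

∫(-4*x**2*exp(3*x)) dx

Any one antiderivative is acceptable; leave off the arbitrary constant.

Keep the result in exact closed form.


The answer is -4*x**2*exp(3*x)/3 + 8*x*exp(3*x)/9 - 8*exp(3*x)/27.
Step 1. Integrate ∫(-4*x**2*exp(3*x)) dx by parts with u = x**2, dv = (-4*exp(3*x)) dx, so v = -4*exp(3*x)/3: now -4*x**2*exp(3*x)/3 + ∫(8*x*exp(3*x)/3) dx.
Step 2. Integrate ∫(8*x*exp(3*x)/3) dx by parts with u = x, dv = (8*exp(3*x)/3) dx, so v = 8*exp(3*x)/9: now -4*x**2*exp(3*x)/3 + 8*x*exp(3*x)/9 + ∫(-8*exp(3*x)/9) dx.
Step 3. Evaluate the standard form: now -4*x**2*exp(3*x)/3 + 8*x*exp(3*x)/9 - 8*exp(3*x)/27.
Answer: -4*x**2*exp(3*x)/3 + 8*x*exp(3*x)/9 - 8*exp(3*x)/27.


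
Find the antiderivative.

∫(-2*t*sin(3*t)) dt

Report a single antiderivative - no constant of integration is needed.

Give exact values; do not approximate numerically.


Answer: 2*t*cos(3*t)/3 - 2*sin(3*t)/9.


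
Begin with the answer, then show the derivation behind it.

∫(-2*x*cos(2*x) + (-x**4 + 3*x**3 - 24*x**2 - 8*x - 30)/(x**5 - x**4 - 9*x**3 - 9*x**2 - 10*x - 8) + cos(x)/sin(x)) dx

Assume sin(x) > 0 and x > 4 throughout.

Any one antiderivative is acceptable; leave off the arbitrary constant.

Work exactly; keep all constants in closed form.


The answer is -x*sin(2*x) - log(x - 4) + 5*log(x + 1) - 5*log(x + 2) + log(sin(x)) - cos(2*x)/2 + atan(x).
Step 1. Rewrite: now ∫(-2*x*cos(2*x)) dx + ∫((-x**4 + 3*x**3 - 24*x**2 - 8*x - 30)/(x**5 - x**4 - 9*x**3 - 9*x**2 - 10*x - 8)) dx + ∫(cos(x)/sin(x)) dx.
Step 2. Substitute u = sin(x), turning ∫(cos(x)/sin(x)) dx into ∫(1/u) du: now ∫(1/u) du + ∫(-2*x*cos(2*x)) dx + ∫((-x**4 + 3*x**3 - 24*x**2 - 8*x - 30)/(x**5 - x**4 - 9*x**3 - 9*x**2 - 10*x - 8)) dx.
Step 3. Evaluate the standard form [assuming u > 0]: now log(u) + ∫(-2*x*cos(2*x)) dx + ∫((-x**4 + 3*x**3 - 24*x**2 - 8*x - 30)/(x**5 - x**4 - 9*x**3 - 9*x**2 - 10*x - 8)) dx.
Step 4. Substitute back u = sin(x): now log(sin(x)) + ∫(-2*x*cos(2*x)) dx + ∫((-x**4 + 3*x**3 - 24*x**2 - 8*x - 30)/(x**5 - x**4 - 9*x**3 - 9*x**2 - 10*x - 8)) dx.
Step 5. Decompose ∫((-x**4 + 3*x**3 - 24*x**2 - 8*x - 30)/(x**5 - x**4 - 9*x**3 - 9*x**2 - 10*x - 8)) dx by partial fractions, (-x**4 + 3*x**3 - 24*x**2 - 8*x - 30)/(x**5 - x**4 - 9*x**3 - 9*x**2 - 10*x - 8) = 1/(x**2 + 1) - 5/(x + 2) + 5/(x + 1) - 1/(x - 4): now log(sin(x)) + ∫(-2*x*cos(2*x)) dx + ∫(-1/(x - 4)) dx + ∫(5/(x + 1)) dx + ∫(-5/(x + 2)) dx + ∫(1/(x**2 + 1)) dx.
Step 6. Evaluate the standard form [assuming x > -2]: now -5*log(x + 2) + log(sin(x)) + ∫(-2*x*cos(2*x)) dx + ∫(-1/(x - 4)) dx + ∫(5/(x + 1)) dx + ∫(1/(x**2 + 1)) dx.
Step 7. Evaluate the standard form [assuming x > -1]: now 5*log(x + 1) - 5*log(x + 2) + log(sin(x)) + ∫(-2*x*cos(2*x)) dx + ∫(-1/(x - 4)) dx + ∫(1/(x**2 + 1)) dx.
Step 8. Evaluate the standard form [assuming x > 4]: now -log(x - 4) + 5*log(x + 1) - 5*log(x + 2) + log(sin(x)) + ∫(-2*x*cos(2*x)) dx + ∫(1/(x**2 + 1)) dx.
Step 9. Evaluate the standard form: now -log(x - 4) + 5*log(x + 1) - 5*log(x + 2) + log(sin(x)) + atan(x) + ∫(-2*x*cos(2*x)) dx.
Step 10. Integrate ∫(-2*x*cos(2*x)) dx by parts with u = x, dv = (-2*cos(2*x)) dx, so v = -sin(2*x): now -x*sin(2*x) - log(x - 4) + 5*log(x + 1) - 5*log(x + 2) + log(sin(x)) + atan(x) + ∫(sin(2*x)) dx.
Step 11. Evaluate the standard form: now -x*sin(2*x) - log(x - 4) + 5*log(x + 1) - 5*log(x + 2) + log(sin(x)) - cos(2*x)/2 + atan(x).
Answer: -x*sin(2*x) - log(x - 4) + 5*log(x + 1) - 5*log(x + 2) + log(sin(x)) - cos(2*x)/2 + atan(x).


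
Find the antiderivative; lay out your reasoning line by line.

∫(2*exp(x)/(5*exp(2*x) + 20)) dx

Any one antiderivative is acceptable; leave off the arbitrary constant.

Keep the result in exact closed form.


Step 1. Substitute u = exp(x), turning ∫(2*exp(x)/(5*exp(2*x) + 20)) dx into ∫(2/(5*(u**2 + 4))) du: now ∫(2/(5*(u**2 + 4))) du.
Step 2. Evaluate the standard form: now atan(u/2)/5.
Step 3. Substitute back u = exp(x): now atan(exp(x)/2)/5.
Answer: atan(exp(x)/2)/5.


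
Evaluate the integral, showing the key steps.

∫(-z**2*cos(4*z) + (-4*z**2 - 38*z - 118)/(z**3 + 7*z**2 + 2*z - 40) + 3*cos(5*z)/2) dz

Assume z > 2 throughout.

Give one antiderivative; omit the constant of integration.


Step 1. Rewrite: now ∫(-z**2*cos(4*z)) dz + ∫((-4*z**2 - 38*z - 118)/(z**3 + 7*z**2 + 2*z - 40)) dz + ∫(3*cos(5*z)/2) dz.
Step 2. Evaluate the standard form: now 3*sin(5*z)/10 + ∫(-z**2*cos(4*z)) dz + ∫((-4*z**2 - 38*z - 118)/(z**3 + 7*z**2 + 2*z - 40)) dz.
Step 3. Integrate ∫(-z**2*cos(4*z)) dz by parts with u = z**2, dv = (-cos(4*z)) dz, so v = -sin(4*z)/4: now -z**2*sin(4*z)/4 + 3*sin(5*z)/10 + ∫(z*sin(4*z)/2) dz + ∫((-4*z**2 - 38*z - 118)/(z**3 + 7*z**2 + 2*z - 40)) dz.
Step 4. Integrate ∫(z*sin(4*z)/2) dz by parts with u = z, dv = (sin(4*z)/2) dz, so v = -cos(4*z)/8: now -z**2*sin(4*z)/4 - z*cos(4*z)/8 + 3*sin(5*z)/10 + ∫((-4*z**2 - 38*z - 118)/(z**3 + 7*z**2 + 2*z - 40)) dz + ∫(cos(4*z)/8) dz.
Step 5. Evaluate the standard form: now -z**2*sin(4*z)/4 - z*cos(4*z)/8 + sin(4*z)/32 + 3*sin(5*z)/10 + ∫((-4*z**2 - 38*z - 118)/(z**3 + 7*z**2 + 2*z - 40)) dz.
Step 6. Decompose ∫((-4*z**2 - 38*z - 118)/(z**3 + 7*z**2 + 2*z - 40)) dz by partial fractions, (-4*z**2 - 38*z - 118)/(z**3 + 7*z**2 + 2*z - 40) = -4/(z + 5) + 5/(z + 4) - 5/(z - 2): now -z**2*sin(4*z)/4 - z*cos(4*z)/8 + sin(4*z)/32 + 3*sin(5*z)/10 + ∫(-5/(z - 2)) dz + ∫(5/(z + 4)) dz + ∫(-4/(z + 5)) dz.
Step 7. Evaluate the standard form [assuming z > 2]: now -z**2*sin(4*z)/4 - z*cos(4*z)/8 - 5*log(z - 2) + sin(4*z)/32 + 3*sin(5*z)/10 + ∫(5/(z + 4)) dz + ∫(-4/(z + 5)) dz.
Step 8. Evaluate the standard form [assuming z > -5]: now -z**2*sin(4*z)/4 - z*cos(4*z)/8 - 5*log(z - 2) - 4*log(z + 5) + sin(4*z)/32 + 3*sin(5*z)/10 + ∫(5/(z + 4)) dz.
Step 9. Evaluate the standard form [assuming z > -4]: now -z**2*sin(4*z)/4 - z*cos(4*z)/8 - 5*log(z - 2) + 5*log(z + 4) - 4*log(z + 5) + sin(4*z)/32 + 3*sin(5*z)/10.
Answer: -z**2*sin(4*z)/4 - z*cos(4*z)/8 - 5*log(z - 2) + 5*log(z + 4) - 4*log(z + 5) + sin(4*z)/32 + 3*sin(5*z)/10.


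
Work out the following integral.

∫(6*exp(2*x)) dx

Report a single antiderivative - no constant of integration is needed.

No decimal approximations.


Answer: 3*exp(2*x).


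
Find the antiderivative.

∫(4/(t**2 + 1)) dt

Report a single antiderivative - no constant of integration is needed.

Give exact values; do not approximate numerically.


Answer: 4*atan(t).


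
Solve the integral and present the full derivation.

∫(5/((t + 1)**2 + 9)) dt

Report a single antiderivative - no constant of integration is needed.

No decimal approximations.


Step 1. Substitute u = t + 1, turning ∫(5/((t + 1)**2 + 9)) dt into ∫(5/(u**2 + 9)) du: now ∫(5/(u**2 + 9)) du.
Step 2. Evaluate the standard form: now 5*atan(u/3)/3.
Step 3. Substitute back u = t + 1: now 5*atan(t/3 + 1/3)/3.
Answer: 5*atan(t/3 + 1/3)/3.


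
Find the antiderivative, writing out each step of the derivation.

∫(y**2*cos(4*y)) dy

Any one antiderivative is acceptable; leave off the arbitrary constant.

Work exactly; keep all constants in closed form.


Step 1. Integrate ∫(y**2*cos(4*y)) dy by parts with u = y**2, dv = (cos(4*y)) dy, so v = sin(4*y)/4: now y**2*sin(4*y)/4 + ∫(-y*sin(4*y)/2) dy.
Step 2. Integrate ∫(-y*sin(4*y)/2) dy by parts with u = y, dv = (-sin(4*y)/2) dy, so v = cos(4*y)/8: now y**2*sin(4*y)/4 + y*cos(4*y)/8 + ∫(-cos(4*y)/8) dy.
Step 3. Evaluate the standard form: now y**2*sin(4*y)/4 + y*cos(4*y)/8 - sin(4*y)/32.
Answer: y**2*sin(4*y)/4 + y*cos(4*y)/8 - sin(4*y)/32.


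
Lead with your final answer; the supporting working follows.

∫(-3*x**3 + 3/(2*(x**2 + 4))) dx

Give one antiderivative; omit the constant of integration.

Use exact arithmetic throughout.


The answer is -3*x**4/4 + 3*atan(x/2)/4.
Step 1. Rewrite: now ∫(-3*x**3) dx + ∫(3/(2*(x**2 + 4))) dx.
Step 2. Evaluate the standard form: now -3*x**4/4 + ∫(3/(2*(x**2 + 4))) dx.
Step 3. Evaluate the standard form: now -3*x**4/4 + 3*atan(x/2)/4.
Answer: -3*x**4/4 + 3*atan(x/2)/4.


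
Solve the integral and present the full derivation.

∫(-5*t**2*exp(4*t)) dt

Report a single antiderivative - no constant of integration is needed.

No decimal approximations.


Step 1. Integrate ∫(-5*t**2*exp(4*t)) dt by parts with u = t**2, dv = (-5*exp(4*t)) dt, so v = -5*exp(4*t)/4: now -5*t**2*exp(4*t)/4 + ∫(5*t*exp(4*t)/2) dt.
Step 2. Integrate ∫(5*t*exp(4*t)/2) dt by parts with u = t, dv = (5*exp(4*t)/2) dt, so v = 5*exp(4*t)/8: now -5*t**2*exp(4*t)/4 + 5*t*exp(4*t)/8 + ∫(-5*exp(4*t)/8) dt.
Step 3. Evaluate the standard form: now -5*t**2*exp(4*t)/4 + 5*t*exp(4*t)/8 - 5*exp(4*t)/32.
Answer: -5*t**2*exp(4*t)/4 + 5*t*exp(4*t)/8 - 5*exp(4*t)/32.


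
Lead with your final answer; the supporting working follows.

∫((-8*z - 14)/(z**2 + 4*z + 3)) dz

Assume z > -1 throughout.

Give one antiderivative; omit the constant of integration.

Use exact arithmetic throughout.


The answer is -3*log(z + 1) - 5*log(z + 3).
Step 1. Decompose ∫((-8*z - 14)/(z**2 + 4*z + 3)) dz by partial fractions, (-8*z - 14)/(z**2 + 4*z + 3) = -5/(z + 3) - 3/(z + 1): now ∫(-3/(z + 1)) dz + ∫(-5/(z + 3)) dz.
Step 2. Evaluate the standard form [assuming z > -3]: now -5*log(z + 3) + ∫(-3/(z + 1)) dz.
Step 3. Evaluate the standard form [assuming z > -1]: now -3*log(z + 1) - 5*log(z + 3).
Answer: -3*log(z + 1) - 5*log(z + 3).


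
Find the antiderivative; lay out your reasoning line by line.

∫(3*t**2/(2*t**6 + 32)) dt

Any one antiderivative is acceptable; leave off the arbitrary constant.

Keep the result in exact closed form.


Step 1. Substitute u = t**3, turning ∫(3*t**2/(2*t**6 + 32)) dt into ∫(1/(2*(u**2 + 16))) du: now ∫(1/(2*(u**2 + 16))) du.
Step 2. Evaluate the standard form: now atan(u/4)/8.
Step 3. Substitute back u = t**3: now atan(t**3/4)/8.
Answer: atan(t**3/4)/8.


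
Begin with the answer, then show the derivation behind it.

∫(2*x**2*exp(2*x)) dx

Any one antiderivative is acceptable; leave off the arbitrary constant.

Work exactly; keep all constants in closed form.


The answer is x**2*exp(2*x) - x*exp(2*x) + exp(2*x)/2.
Step 1. Integrate ∫(2*x**2*exp(2*x)) dx by parts with u = x**2, dv = (2*exp(2*x)) dx, so v = exp(2*x): now x**2*exp(2*x) + ∫(-2*x*exp(2*x)) dx.
Step 2. Integrate ∫(-2*x*exp(2*x)) dx by parts with u = x, dv = (-2*exp(2*x)) dx, so v = -exp(2*x): now x**2*exp(2*x) - x*exp(2*x) + ∫(exp(2*x)) dx.
Step 3. Evaluate the standard form: now x**2*exp(2*x) - x*exp(2*x) + exp(2*x)/2.
Answer: x**2*exp(2*x) - x*exp(2*x) + exp(2*x)/2.


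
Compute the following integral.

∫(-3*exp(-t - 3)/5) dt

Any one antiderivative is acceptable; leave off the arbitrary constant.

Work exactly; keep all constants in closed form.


Answer: 3*exp(-t - 3)/5.


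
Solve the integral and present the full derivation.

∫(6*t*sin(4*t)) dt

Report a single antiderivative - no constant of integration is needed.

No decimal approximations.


Step 1. Integrate ∫(6*t*sin(4*t)) dt by parts with u = t, dv = (6*sin(4*t)) dt, so v = -3*cos(4*t)/2: now -3*t*cos(4*t)/2 + ∫(3*cos(4*t)/2) dt.
Step 2. Evaluate the standard form: now -3*t*cos(4*t)/2 + 3*sin(4*t)/8.
Answer: -3*t*cos(4*t)/2 + 3*sin(4*t)/8.


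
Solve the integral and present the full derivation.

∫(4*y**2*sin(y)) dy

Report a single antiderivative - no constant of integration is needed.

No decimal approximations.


Step 1. Integrate ∫(4*y**2*sin(y)) dy by parts with u = y**2, dv = (4*sin(y)) dy, so v = -4*cos(y): now -4*y**2*cos(y) + ∫(8*y*cos(y)) dy.
Step 2. Integrate ∫(8*y*cos(y)) dy by parts with u = y, dv = (8*cos(y)) dy, so v = 8*sin(y): now -4*y**2*cos(y) + 8*y*sin(y) + ∫(-8*sin(y)) dy.
Step 3. Evaluate the standard form: now -4*y**2*cos(y) + 8*y*sin(y) + 8*cos(y).
Answer: -4*y**2*cos(y) + 8*y*sin(y) + 8*cos(y).


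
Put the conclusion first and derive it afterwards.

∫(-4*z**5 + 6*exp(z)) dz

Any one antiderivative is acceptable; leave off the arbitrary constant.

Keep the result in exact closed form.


The answer is -2*z**6/3 + 6*exp(z).
Step 1. Rewrite: now ∫(-4*z**5) dz + ∫(6*exp(z)) dz.
Step 2. Evaluate the standard form: now -2*z**6/3 + ∫(6*exp(z)) dz.
Step 3. Evaluate the standard form: now -2*z**6/3 + 6*exp(z).
Answer: -2*z**6/3 + 6*exp(z).


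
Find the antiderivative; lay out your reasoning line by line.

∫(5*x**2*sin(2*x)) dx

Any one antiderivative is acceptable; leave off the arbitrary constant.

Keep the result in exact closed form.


Step 1. Integrate ∫(5*x**2*sin(2*x)) dx by parts with u = x**2, dv = (5*sin(2*x)) dx, so v = -5*cos(2*x)/2: now -5*x**2*cos(2*x)/2 + ∫(5*x*cos(2*x)) dx.
Step 2. Integrate ∫(5*x*cos(2*x)) dx by parts with u = x, dv = (5*cos(2*x)) dx, so v = 5*sin(2*x)/2: now -5*x**2*cos(2*x)/2 + 5*x*sin(2*x)/2 + ∫(-5*sin(2*x)/2) dx.
Step 3. Evaluate the standard form: now -5*x**2*cos(2*x)/2 + 5*x*sin(2*x)/2 + 5*cos(2*x)/4.
Answer: -5*x**2*cos(2*x)/2 + 5*x*sin(2*x)/2 + 5*cos(2*x)/4.


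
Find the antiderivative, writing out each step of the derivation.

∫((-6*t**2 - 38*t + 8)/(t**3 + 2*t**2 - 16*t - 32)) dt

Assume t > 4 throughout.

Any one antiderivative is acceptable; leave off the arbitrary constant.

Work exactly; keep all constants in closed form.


Step 1. Decompose ∫((-6*t**2 - 38*t + 8)/(t**3 + 2*t**2 - 16*t - 32)) dt by partial fractions, (-6*t**2 - 38*t + 8)/(t**3 + 2*t**2 - 16*t - 32) = 4/(t + 4) - 5/(t + 2) - 5/(t - 4): now ∫(-5/(t - 4)) dt + ∫(-5/(t + 2)) dt + ∫(4/(t + 4)) dt.
Step 2. Evaluate the standard form [assuming t > -4]: now 4*log(t + 4) + ∫(-5/(t - 4)) dt + ∫(-5/(t + 2)) dt.
Step 3. Evaluate the standard form [assuming t > -2]: now -5*log(t + 2) + 4*log(t + 4) + ∫(-5/(t - 4)) dt.
Step 4. Evaluate the standard form [assuming t > 4]: now -5*log(t - 4) - 5*log(t + 2) + 4*log(t + 4).
Answer: -5*log(t - 4) - 5*log(t + 2) + 4*log(t + 4).


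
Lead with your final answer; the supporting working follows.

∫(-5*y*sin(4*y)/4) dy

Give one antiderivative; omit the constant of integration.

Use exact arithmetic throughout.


The answer is 5*y*cos(4*y)/16 - 5*sin(4*y)/64.
Step 1. Integrate ∫(-5*y*sin(4*y)/4) dy by parts with u = y, dv = (-5*sin(4*y)/4) dy, so v = 5*cos(4*y)/16: now 5*y*cos(4*y)/16 + ∫(-5*cos(4*y)/16) dy.
Step 2. Evaluate the standard form: now 5*y*cos(4*y)/16 - 5*sin(4*y)/64.
Answer: 5*y*cos(4*y)/16 - 5*sin(4*y)/64.


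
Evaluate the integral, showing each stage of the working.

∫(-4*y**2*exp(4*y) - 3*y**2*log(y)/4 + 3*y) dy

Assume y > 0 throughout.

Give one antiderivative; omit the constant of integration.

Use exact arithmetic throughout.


Step 1. Rewrite: now ∫(3*y) dy + ∫(-4*y**2*exp(4*y)) dy + ∫(-3*y**2*log(y)/4) dy.
Step 2. Integrate ∫(-3*y**2*log(y)/4) dy by parts with u = log(y), dv = (-3*y**2/4) dy, so v = -y**3/4 [assuming y > 0]: now -y**3*log(y)/4 + ∫(3*y) dy + ∫(y**2/4) dy + ∫(-4*y**2*exp(4*y)) dy.
Step 3. Evaluate the standard form: now -y**3*log(y)/4 + y**3/12 + ∫(3*y) dy + ∫(-4*y**2*exp(4*y)) dy.
Step 4. Evaluate the standard form: now -y**3*log(y)/4 + y**3/12 + 3*y**2/2 + ∫(-4*y**2*exp(4*y)) dy.
Step 5. Integrate ∫(-4*y**2*exp(4*y)) dy by parts with u = y**2, dv = (-4*exp(4*y)) dy, so v = -exp(4*y): now -y**3*log(y)/4 + y**3/12 - y**2*exp(4*y) + 3*y**2/2 + ∫(2*y*exp(4*y)) dy.
Step 6. Integrate ∫(2*y*exp(4*y)) dy by parts with u = y, dv = (2*exp(4*y)) dy, so v = exp(4*y)/2: now -y**3*log(y)/4 + y**3/12 - y**2*exp(4*y) + 3*y**2/2 + y*exp(4*y)/2 + ∫(-exp(4*y)/2) dy.
Step 7. Evaluate the standard form: now -y**3*log(y)/4 + y**3/12 - y**2*exp(4*y) + 3*y**2/2 + y*exp(4*y)/2 - exp(4*y)/8.
Answer: -y**3*log(y)/4 + y**3/12 - y**2*exp(4*y) + 3*y**2/2 + y*exp(4*y)/2 - exp(4*y)/8.


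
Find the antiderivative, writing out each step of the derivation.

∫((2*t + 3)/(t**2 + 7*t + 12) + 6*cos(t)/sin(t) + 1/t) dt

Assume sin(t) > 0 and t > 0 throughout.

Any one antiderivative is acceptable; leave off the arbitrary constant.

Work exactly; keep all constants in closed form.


Step 1. Rewrite: now ∫(1/t) dt + ∫((2*t + 3)/(t**2 + 7*t + 12)) dt + ∫(6*cos(t)/sin(t)) dt.
Step 2. Evaluate the standard form [assuming t > 0]: now log(t) + ∫((2*t + 3)/(t**2 + 7*t + 12)) dt + ∫(6*cos(t)/sin(t)) dt.
Step 3. Substitute u = sin(t), turning ∫(6*cos(t)/sin(t)) dt into ∫(6/u) du: now log(t) + ∫(6/u) du + ∫((2*t + 3)/(t**2 + 7*t + 12)) dt.
Step 4. Evaluate the standard form [assuming u > 0]: now log(t) + 6*log(u) + ∫((2*t + 3)/(t**2 + 7*t + 12)) dt.
Step 5. Substitute back u = sin(t): now log(t) + 6*log(sin(t)) + ∫((2*t + 3)/(t**2 + 7*t + 12)) dt.
Step 6. Decompose ∫((2*t + 3)/(t**2 + 7*t + 12)) dt by partial fractions, (2*t + 3)/(t**2 + 7*t + 12) = 5/(t + 4) - 3/(t + 3): now log(t) + 6*log(sin(t)) + ∫(-3/(t + 3)) dt + ∫(5/(t + 4)) dt.
Step 7. Evaluate the standard form [assuming t > -4]: now log(t) + 5*log(t + 4) + 6*log(sin(t)) + ∫(-3/(t + 3)) dt.
Step 8. Evaluate the standard form [assuming t > -3]: now log(t) - 3*log(t + 3) + 5*log(t + 4) + 6*log(sin(t)).
Answer: log(t) - 3*log(t + 3) + 5*log(t + 4) + 6*log(sin(t)).


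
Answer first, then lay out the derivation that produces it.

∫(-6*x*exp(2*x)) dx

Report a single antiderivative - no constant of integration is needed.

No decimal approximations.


The answer is -3*x*exp(2*x) + 3*exp(2*x)/2.
Step 1. Integrate ∫(-6*x*exp(2*x)) dx by parts with u = x, dv = (-6*exp(2*x)) dx, so v = -3*exp(2*x): now -3*x*exp(2*x) + ∫(3*exp(2*x)) dx.
Step 2. Evaluate the standard form: now -3*x*exp(2*x) + 3*exp(2*x)/2.
Answer: -3*x*exp(2*x) + 3*exp(2*x)/2.


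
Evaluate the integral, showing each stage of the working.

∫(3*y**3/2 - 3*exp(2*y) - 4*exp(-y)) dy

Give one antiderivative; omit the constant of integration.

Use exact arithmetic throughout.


Step 1. Rewrite: now ∫(3*y**3/2) dy + ∫(-4*exp(-y)) dy + ∫(-3*exp(2*y)) dy.
Step 2. Evaluate the standard form: now -3*exp(2*y)/2 + ∫(3*y**3/2) dy + ∫(-4*exp(-y)) dy.
Step 3. Evaluate the standard form: now 3*y**4/8 - 3*exp(2*y)/2 + ∫(-4*exp(-y)) dy.
Step 4. Evaluate the standard form: now 3*y**4/8 - 3*exp(2*y)/2 + 4*exp(-y).
Answer: 3*y**4/8 - 3*exp(2*y)/2 + 4*exp(-y).


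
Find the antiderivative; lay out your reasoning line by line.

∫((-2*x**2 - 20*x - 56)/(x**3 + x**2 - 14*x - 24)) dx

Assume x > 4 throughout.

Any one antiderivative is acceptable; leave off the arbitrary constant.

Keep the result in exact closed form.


Step 1. Decompose ∫((-2*x**2 - 20*x - 56)/(x**3 + x**2 - 14*x - 24)) dx by partial fractions, (-2*x**2 - 20*x - 56)/(x**3 + x**2 - 14*x - 24) = -2/(x + 3) + 4/(x + 2) - 4/(x - 4): now ∫(-4/(x - 4)) dx + ∫(4/(x + 2)) dx + ∫(-2/(x + 3)) dx.
Step 2. Evaluate the standard form [assuming x > -3]: now -2*log(x + 3) + ∫(-4/(x - 4)) dx + ∫(4/(x + 2)) dx.
Step 3. Evaluate the standard form [assuming x > 4]: now -4*log(x - 4) - 2*log(x + 3) + ∫(4/(x + 2)) dx.
Step 4. Evaluate the standard form [assuming x > -2]: now -4*log(x - 4) + 4*log(x + 2) - 2*log(x + 3).
Answer: -4*log(x - 4) + 4*log(x + 2) - 2*log(x + 3).


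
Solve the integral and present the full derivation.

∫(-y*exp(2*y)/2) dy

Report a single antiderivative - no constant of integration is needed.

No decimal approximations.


Step 1. Integrate ∫(-y*exp(2*y)/2) dy by parts with u = y, dv = (-exp(2*y)/2) dy, so v = -exp(2*y)/4: now -y*exp(2*y)/4 + ∫(exp(2*y)/4) dy.
Step 2. Evaluate the standard form: now -y*exp(2*y)/4 + exp(2*y)/8.
Answer: -y*exp(2*y)/4 + exp(2*y)/8.


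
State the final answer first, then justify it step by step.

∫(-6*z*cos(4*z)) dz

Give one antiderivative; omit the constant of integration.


The answer is -3*z*sin(4*z)/2 - 3*cos(4*z)/8.
Step 1. Integrate ∫(-6*z*cos(4*z)) dz by parts with u = z, dv = (-6*cos(4*z)) dz, so v = -3*sin(4*z)/2: now -3*z*sin(4*z)/2 + ∫(3*sin(4*z)/2) dz.
Step 2. Evaluate the standard form: now -3*z*sin(4*z)/2 - 3*cos(4*z)/8.
Answer: -3*z*sin(4*z)/2 - 3*cos(4*z)/8.


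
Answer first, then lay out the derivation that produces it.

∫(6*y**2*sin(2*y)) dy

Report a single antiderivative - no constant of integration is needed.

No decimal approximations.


The answer is -3*y**2*cos(2*y) + 3*y*sin(2*y) + 3*cos(2*y)/2.
Step 1. Integrate ∫(6*y**2*sin(2*y)) dy by parts with u = y**2, dv = (6*sin(2*y)) dy, so v = -3*cos(2*y): now -3*y**2*cos(2*y) + ∫(6*y*cos(2*y)) dy.
Step 2. Integrate ∫(6*y*cos(2*y)) dy by parts with u = y, dv = (6*cos(2*y)) dy, so v = 3*sin(2*y): now -3*y**2*cos(2*y) + 3*y*sin(2*y) + ∫(-3*sin(2*y)) dy.
Step 3. Evaluate the standard form: now -3*y**2*cos(2*y) + 3*y*sin(2*y) + 3*cos(2*y)/2.
Answer: -3*y**2*cos(2*y) + 3*y*sin(2*y) + 3*cos(2*y)/2.


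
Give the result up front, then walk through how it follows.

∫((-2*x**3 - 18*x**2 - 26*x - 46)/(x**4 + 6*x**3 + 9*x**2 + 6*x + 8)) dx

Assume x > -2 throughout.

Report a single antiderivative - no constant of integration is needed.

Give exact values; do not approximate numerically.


The answer is -5*log(x + 2) + 3*log(x + 4) - 4*atan(x).
Step 1. Decompose ∫((-2*x**3 - 18*x**2 - 26*x - 46)/(x**4 + 6*x**3 + 9*x**2 + 6*x + 8)) dx by partial fractions, (-2*x**3 - 18*x**2 - 26*x - 46)/(x**4 + 6*x**3 + 9*x**2 + 6*x + 8) = -4/(x**2 + 1) + 3/(x + 4) - 5/(x + 2): now ∫(-5/(x + 2)) dx + ∫(3/(x + 4)) dx + ∫(-4/(x**2 + 1)) dx.
Step 2. Evaluate the standard form [assuming x > -2]: now -5*log(x + 2) + ∫(3/(x + 4)) dx + ∫(-4/(x**2 + 1)) dx.
Step 3. Evaluate the standard form [assuming x > -4]: now -5*log(x + 2) + 3*log(x + 4) + ∫(-4/(x**2 + 1)) dx.
Step 4. Evaluate the standard form: now -5*log(x + 2) + 3*log(x + 4) - 4*atan(x).
Answer: -5*log(x + 2) + 3*log(x + 4) - 4*atan(x).


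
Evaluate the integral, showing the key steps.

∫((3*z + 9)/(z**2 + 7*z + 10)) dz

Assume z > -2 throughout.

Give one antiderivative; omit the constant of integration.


Step 1. Decompose ∫((3*z + 9)/(z**2 + 7*z + 10)) dz by partial fractions, (3*z + 9)/(z**2 + 7*z + 10) = 2/(z + 5) + 1/(z + 2): now ∫(1/(z + 2)) dz + ∫(2/(z + 5)) dz.
Step 2. Evaluate the standard form [assuming z > -2]: now log(z + 2) + ∫(2/(z + 5)) dz.
Step 3. Evaluate the standard form [assuming z > -5]: now log(z + 2) + 2*log(z + 5).
Answer: log(z + 2) + 2*log(z + 5).


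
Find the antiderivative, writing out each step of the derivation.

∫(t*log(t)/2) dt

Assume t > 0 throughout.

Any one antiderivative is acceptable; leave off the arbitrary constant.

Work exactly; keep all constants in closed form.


Step 1. Integrate ∫(t*log(t)/2) dt by parts with u = log(t), dv = (t/2) dt, so v = t**2/4 [assuming t > 0]: now t**2*log(t)/4 + ∫(-t/4) dt.
Step 2. Evaluate the standard form: now t**2*log(t)/4 - t**2/8.
Answer: t**2*log(t)/4 - t**2/8.


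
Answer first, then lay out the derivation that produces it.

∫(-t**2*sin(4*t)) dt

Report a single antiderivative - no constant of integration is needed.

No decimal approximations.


The answer is t**2*cos(4*t)/4 - t*sin(4*t)/8 - cos(4*t)/32.
Step 1. Integrate ∫(-t**2*sin(4*t)) dt by parts with u = t**2, dv = (-sin(4*t)) dt, so v = cos(4*t)/4: now t**2*cos(4*t)/4 + ∫(-t*cos(4*t)/2) dt.
Step 2. Integrate ∫(-t*cos(4*t)/2) dt by parts with u = t, dv = (-cos(4*t)/2) dt, so v = -sin(4*t)/8: now t**2*cos(4*t)/4 - t*sin(4*t)/8 + ∫(sin(4*t)/8) dt.
Step 3. Evaluate the standard form: now t**2*cos(4*t)/4 - t*sin(4*t)/8 - cos(4*t)/32.
Answer: t**2*cos(4*t)/4 - t*sin(4*t)/8 - cos(4*t)/32.
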